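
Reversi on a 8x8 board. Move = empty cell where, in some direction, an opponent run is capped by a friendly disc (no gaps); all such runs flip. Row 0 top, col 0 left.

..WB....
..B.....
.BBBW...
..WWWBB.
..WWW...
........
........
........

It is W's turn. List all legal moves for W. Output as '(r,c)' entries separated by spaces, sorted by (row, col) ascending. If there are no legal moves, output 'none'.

Answer: (0,1) (0,4) (1,0) (1,1) (1,3) (1,4) (2,0) (2,6) (3,7) (4,6)

Derivation:
(0,1): flips 2 -> legal
(0,4): flips 1 -> legal
(1,0): flips 1 -> legal
(1,1): flips 1 -> legal
(1,3): flips 1 -> legal
(1,4): flips 1 -> legal
(2,0): flips 3 -> legal
(2,5): no bracket -> illegal
(2,6): flips 1 -> legal
(2,7): no bracket -> illegal
(3,0): no bracket -> illegal
(3,1): no bracket -> illegal
(3,7): flips 2 -> legal
(4,5): no bracket -> illegal
(4,6): flips 1 -> legal
(4,7): no bracket -> illegal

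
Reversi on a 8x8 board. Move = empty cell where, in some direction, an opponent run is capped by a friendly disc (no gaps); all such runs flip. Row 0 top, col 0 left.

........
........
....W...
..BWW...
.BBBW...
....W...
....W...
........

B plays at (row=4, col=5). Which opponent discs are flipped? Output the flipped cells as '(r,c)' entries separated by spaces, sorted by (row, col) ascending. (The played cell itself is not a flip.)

Answer: (4,4)

Derivation:
Dir NW: opp run (3,4), next='.' -> no flip
Dir N: first cell '.' (not opp) -> no flip
Dir NE: first cell '.' (not opp) -> no flip
Dir W: opp run (4,4) capped by B -> flip
Dir E: first cell '.' (not opp) -> no flip
Dir SW: opp run (5,4), next='.' -> no flip
Dir S: first cell '.' (not opp) -> no flip
Dir SE: first cell '.' (not opp) -> no flip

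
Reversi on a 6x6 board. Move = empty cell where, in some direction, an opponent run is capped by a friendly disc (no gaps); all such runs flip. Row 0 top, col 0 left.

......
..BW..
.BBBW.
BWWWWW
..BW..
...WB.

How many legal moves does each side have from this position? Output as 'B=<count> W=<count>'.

-- B to move --
(0,2): no bracket -> illegal
(0,3): flips 1 -> legal
(0,4): flips 1 -> legal
(1,4): flips 1 -> legal
(1,5): flips 2 -> legal
(2,0): flips 1 -> legal
(2,5): flips 1 -> legal
(4,0): flips 1 -> legal
(4,1): flips 2 -> legal
(4,4): flips 2 -> legal
(4,5): flips 1 -> legal
(5,2): flips 1 -> legal
B mobility = 11
-- W to move --
(0,1): flips 2 -> legal
(0,2): flips 2 -> legal
(0,3): no bracket -> illegal
(1,0): flips 1 -> legal
(1,1): flips 3 -> legal
(1,4): flips 1 -> legal
(2,0): flips 3 -> legal
(4,0): no bracket -> illegal
(4,1): flips 1 -> legal
(4,4): no bracket -> illegal
(4,5): no bracket -> illegal
(5,1): flips 1 -> legal
(5,2): flips 1 -> legal
(5,5): flips 1 -> legal
W mobility = 10

Answer: B=11 W=10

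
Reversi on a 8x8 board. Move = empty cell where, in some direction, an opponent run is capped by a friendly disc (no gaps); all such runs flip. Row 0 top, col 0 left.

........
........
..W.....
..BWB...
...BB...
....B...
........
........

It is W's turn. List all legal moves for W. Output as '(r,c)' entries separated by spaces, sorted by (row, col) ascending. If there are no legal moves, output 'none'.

(2,1): no bracket -> illegal
(2,3): no bracket -> illegal
(2,4): no bracket -> illegal
(2,5): no bracket -> illegal
(3,1): flips 1 -> legal
(3,5): flips 1 -> legal
(4,1): no bracket -> illegal
(4,2): flips 1 -> legal
(4,5): no bracket -> illegal
(5,2): no bracket -> illegal
(5,3): flips 1 -> legal
(5,5): flips 1 -> legal
(6,3): no bracket -> illegal
(6,4): no bracket -> illegal
(6,5): no bracket -> illegal

Answer: (3,1) (3,5) (4,2) (5,3) (5,5)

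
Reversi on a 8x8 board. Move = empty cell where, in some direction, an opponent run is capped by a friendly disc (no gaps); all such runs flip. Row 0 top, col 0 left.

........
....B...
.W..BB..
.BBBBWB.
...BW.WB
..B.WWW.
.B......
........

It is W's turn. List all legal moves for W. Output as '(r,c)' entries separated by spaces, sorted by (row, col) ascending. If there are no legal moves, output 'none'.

Answer: (0,4) (1,3) (1,5) (2,2) (2,6) (3,0) (3,7) (4,1) (4,2)

Derivation:
(0,3): no bracket -> illegal
(0,4): flips 3 -> legal
(0,5): no bracket -> illegal
(1,3): flips 1 -> legal
(1,5): flips 1 -> legal
(1,6): no bracket -> illegal
(2,0): no bracket -> illegal
(2,2): flips 1 -> legal
(2,3): no bracket -> illegal
(2,6): flips 1 -> legal
(2,7): no bracket -> illegal
(3,0): flips 4 -> legal
(3,7): flips 1 -> legal
(4,0): no bracket -> illegal
(4,1): flips 1 -> legal
(4,2): flips 1 -> legal
(4,5): no bracket -> illegal
(5,0): no bracket -> illegal
(5,1): no bracket -> illegal
(5,3): no bracket -> illegal
(5,7): no bracket -> illegal
(6,0): no bracket -> illegal
(6,2): no bracket -> illegal
(6,3): no bracket -> illegal
(7,0): no bracket -> illegal
(7,1): no bracket -> illegal
(7,2): no bracket -> illegal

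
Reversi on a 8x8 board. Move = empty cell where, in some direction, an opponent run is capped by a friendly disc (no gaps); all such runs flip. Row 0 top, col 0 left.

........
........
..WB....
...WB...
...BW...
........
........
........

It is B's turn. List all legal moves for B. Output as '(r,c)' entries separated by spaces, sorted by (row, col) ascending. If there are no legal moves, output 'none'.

(1,1): no bracket -> illegal
(1,2): no bracket -> illegal
(1,3): no bracket -> illegal
(2,1): flips 1 -> legal
(2,4): no bracket -> illegal
(3,1): no bracket -> illegal
(3,2): flips 1 -> legal
(3,5): no bracket -> illegal
(4,2): no bracket -> illegal
(4,5): flips 1 -> legal
(5,3): no bracket -> illegal
(5,4): flips 1 -> legal
(5,5): no bracket -> illegal

Answer: (2,1) (3,2) (4,5) (5,4)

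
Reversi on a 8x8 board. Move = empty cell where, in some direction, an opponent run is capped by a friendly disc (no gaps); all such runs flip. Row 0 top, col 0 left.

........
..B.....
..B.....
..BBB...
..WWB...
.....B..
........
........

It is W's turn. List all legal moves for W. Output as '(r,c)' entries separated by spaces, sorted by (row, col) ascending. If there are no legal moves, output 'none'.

Answer: (0,2) (2,1) (2,3) (2,4) (2,5) (4,5)

Derivation:
(0,1): no bracket -> illegal
(0,2): flips 3 -> legal
(0,3): no bracket -> illegal
(1,1): no bracket -> illegal
(1,3): no bracket -> illegal
(2,1): flips 1 -> legal
(2,3): flips 1 -> legal
(2,4): flips 1 -> legal
(2,5): flips 1 -> legal
(3,1): no bracket -> illegal
(3,5): no bracket -> illegal
(4,1): no bracket -> illegal
(4,5): flips 1 -> legal
(4,6): no bracket -> illegal
(5,3): no bracket -> illegal
(5,4): no bracket -> illegal
(5,6): no bracket -> illegal
(6,4): no bracket -> illegal
(6,5): no bracket -> illegal
(6,6): no bracket -> illegal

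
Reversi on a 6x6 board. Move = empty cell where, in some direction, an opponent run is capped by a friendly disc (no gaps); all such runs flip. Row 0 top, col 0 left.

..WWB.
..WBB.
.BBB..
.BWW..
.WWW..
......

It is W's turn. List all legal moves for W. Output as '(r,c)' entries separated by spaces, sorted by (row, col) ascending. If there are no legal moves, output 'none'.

Answer: (0,5) (1,0) (1,1) (1,5) (2,0) (2,4) (2,5) (3,0) (3,4)

Derivation:
(0,5): flips 3 -> legal
(1,0): flips 1 -> legal
(1,1): flips 3 -> legal
(1,5): flips 2 -> legal
(2,0): flips 1 -> legal
(2,4): flips 1 -> legal
(2,5): flips 1 -> legal
(3,0): flips 2 -> legal
(3,4): flips 1 -> legal
(4,0): no bracket -> illegal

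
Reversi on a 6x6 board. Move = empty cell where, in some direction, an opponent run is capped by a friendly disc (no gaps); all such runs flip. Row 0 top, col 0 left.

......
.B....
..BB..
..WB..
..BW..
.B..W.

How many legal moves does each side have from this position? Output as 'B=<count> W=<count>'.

Answer: B=4 W=6

Derivation:
-- B to move --
(2,1): no bracket -> illegal
(3,1): flips 1 -> legal
(3,4): no bracket -> illegal
(4,1): flips 1 -> legal
(4,4): flips 1 -> legal
(4,5): no bracket -> illegal
(5,2): no bracket -> illegal
(5,3): flips 1 -> legal
(5,5): no bracket -> illegal
B mobility = 4
-- W to move --
(0,0): no bracket -> illegal
(0,1): no bracket -> illegal
(0,2): no bracket -> illegal
(1,0): no bracket -> illegal
(1,2): flips 1 -> legal
(1,3): flips 2 -> legal
(1,4): flips 1 -> legal
(2,0): no bracket -> illegal
(2,1): no bracket -> illegal
(2,4): no bracket -> illegal
(3,1): no bracket -> illegal
(3,4): flips 1 -> legal
(4,0): no bracket -> illegal
(4,1): flips 1 -> legal
(4,4): no bracket -> illegal
(5,0): no bracket -> illegal
(5,2): flips 1 -> legal
(5,3): no bracket -> illegal
W mobility = 6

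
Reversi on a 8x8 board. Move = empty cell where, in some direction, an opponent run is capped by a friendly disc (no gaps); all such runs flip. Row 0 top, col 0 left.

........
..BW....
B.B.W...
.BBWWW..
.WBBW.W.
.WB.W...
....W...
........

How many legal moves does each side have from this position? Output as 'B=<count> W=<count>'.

Answer: B=14 W=8

Derivation:
-- B to move --
(0,2): no bracket -> illegal
(0,3): no bracket -> illegal
(0,4): flips 1 -> legal
(1,4): flips 1 -> legal
(1,5): flips 2 -> legal
(2,3): flips 1 -> legal
(2,5): flips 1 -> legal
(2,6): no bracket -> illegal
(3,0): flips 1 -> legal
(3,6): flips 3 -> legal
(3,7): no bracket -> illegal
(4,0): flips 1 -> legal
(4,5): flips 1 -> legal
(4,7): no bracket -> illegal
(5,0): flips 2 -> legal
(5,3): no bracket -> illegal
(5,5): flips 2 -> legal
(5,6): no bracket -> illegal
(5,7): no bracket -> illegal
(6,0): flips 1 -> legal
(6,1): flips 2 -> legal
(6,2): no bracket -> illegal
(6,3): no bracket -> illegal
(6,5): flips 1 -> legal
(7,3): no bracket -> illegal
(7,4): no bracket -> illegal
(7,5): no bracket -> illegal
B mobility = 14
-- W to move --
(0,1): no bracket -> illegal
(0,2): no bracket -> illegal
(0,3): no bracket -> illegal
(1,0): no bracket -> illegal
(1,1): flips 2 -> legal
(2,1): flips 3 -> legal
(2,3): flips 1 -> legal
(3,0): flips 2 -> legal
(4,0): flips 2 -> legal
(5,3): flips 2 -> legal
(6,1): flips 2 -> legal
(6,2): no bracket -> illegal
(6,3): flips 1 -> legal
W mobility = 8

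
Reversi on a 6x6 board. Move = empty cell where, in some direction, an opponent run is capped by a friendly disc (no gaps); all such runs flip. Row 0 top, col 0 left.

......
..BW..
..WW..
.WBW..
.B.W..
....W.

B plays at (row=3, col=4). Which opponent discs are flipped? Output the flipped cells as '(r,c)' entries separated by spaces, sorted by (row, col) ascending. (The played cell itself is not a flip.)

Answer: (2,3) (3,3)

Derivation:
Dir NW: opp run (2,3) capped by B -> flip
Dir N: first cell '.' (not opp) -> no flip
Dir NE: first cell '.' (not opp) -> no flip
Dir W: opp run (3,3) capped by B -> flip
Dir E: first cell '.' (not opp) -> no flip
Dir SW: opp run (4,3), next='.' -> no flip
Dir S: first cell '.' (not opp) -> no flip
Dir SE: first cell '.' (not opp) -> no flip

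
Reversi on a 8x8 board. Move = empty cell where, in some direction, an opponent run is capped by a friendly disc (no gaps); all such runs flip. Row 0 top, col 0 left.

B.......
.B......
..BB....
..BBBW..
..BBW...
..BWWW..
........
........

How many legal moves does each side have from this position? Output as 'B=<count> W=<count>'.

-- B to move --
(2,4): no bracket -> illegal
(2,5): no bracket -> illegal
(2,6): no bracket -> illegal
(3,6): flips 1 -> legal
(4,5): flips 1 -> legal
(4,6): no bracket -> illegal
(5,6): flips 3 -> legal
(6,2): no bracket -> illegal
(6,3): flips 1 -> legal
(6,4): flips 3 -> legal
(6,5): flips 1 -> legal
(6,6): flips 2 -> legal
B mobility = 7
-- W to move --
(0,1): no bracket -> illegal
(0,2): no bracket -> illegal
(1,0): no bracket -> illegal
(1,2): no bracket -> illegal
(1,3): flips 3 -> legal
(1,4): no bracket -> illegal
(2,0): no bracket -> illegal
(2,1): flips 2 -> legal
(2,4): flips 1 -> legal
(2,5): no bracket -> illegal
(3,1): flips 4 -> legal
(4,1): flips 2 -> legal
(4,5): no bracket -> illegal
(5,1): flips 1 -> legal
(6,1): no bracket -> illegal
(6,2): no bracket -> illegal
(6,3): no bracket -> illegal
W mobility = 6

Answer: B=7 W=6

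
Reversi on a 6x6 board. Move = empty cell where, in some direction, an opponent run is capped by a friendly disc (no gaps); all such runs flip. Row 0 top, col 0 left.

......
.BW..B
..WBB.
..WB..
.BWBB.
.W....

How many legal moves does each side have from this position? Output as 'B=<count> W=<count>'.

-- B to move --
(0,1): flips 1 -> legal
(0,2): no bracket -> illegal
(0,3): no bracket -> illegal
(1,3): flips 1 -> legal
(2,1): flips 2 -> legal
(3,1): flips 1 -> legal
(4,0): no bracket -> illegal
(5,0): no bracket -> illegal
(5,2): no bracket -> illegal
(5,3): no bracket -> illegal
B mobility = 4
-- W to move --
(0,0): flips 1 -> legal
(0,1): no bracket -> illegal
(0,2): no bracket -> illegal
(0,4): no bracket -> illegal
(0,5): no bracket -> illegal
(1,0): flips 1 -> legal
(1,3): no bracket -> illegal
(1,4): flips 1 -> legal
(2,0): no bracket -> illegal
(2,1): no bracket -> illegal
(2,5): flips 2 -> legal
(3,0): no bracket -> illegal
(3,1): flips 1 -> legal
(3,4): flips 2 -> legal
(3,5): no bracket -> illegal
(4,0): flips 1 -> legal
(4,5): flips 2 -> legal
(5,0): flips 1 -> legal
(5,2): no bracket -> illegal
(5,3): no bracket -> illegal
(5,4): flips 1 -> legal
(5,5): flips 2 -> legal
W mobility = 11

Answer: B=4 W=11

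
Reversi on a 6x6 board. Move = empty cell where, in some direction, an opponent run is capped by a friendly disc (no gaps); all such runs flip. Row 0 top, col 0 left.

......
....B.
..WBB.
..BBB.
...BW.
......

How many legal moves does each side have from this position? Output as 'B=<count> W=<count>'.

-- B to move --
(1,1): flips 1 -> legal
(1,2): flips 1 -> legal
(1,3): no bracket -> illegal
(2,1): flips 1 -> legal
(3,1): no bracket -> illegal
(3,5): no bracket -> illegal
(4,5): flips 1 -> legal
(5,3): no bracket -> illegal
(5,4): flips 1 -> legal
(5,5): flips 1 -> legal
B mobility = 6
-- W to move --
(0,3): no bracket -> illegal
(0,4): flips 3 -> legal
(0,5): no bracket -> illegal
(1,2): no bracket -> illegal
(1,3): no bracket -> illegal
(1,5): no bracket -> illegal
(2,1): no bracket -> illegal
(2,5): flips 2 -> legal
(3,1): no bracket -> illegal
(3,5): no bracket -> illegal
(4,1): no bracket -> illegal
(4,2): flips 2 -> legal
(4,5): no bracket -> illegal
(5,2): no bracket -> illegal
(5,3): no bracket -> illegal
(5,4): no bracket -> illegal
W mobility = 3

Answer: B=6 W=3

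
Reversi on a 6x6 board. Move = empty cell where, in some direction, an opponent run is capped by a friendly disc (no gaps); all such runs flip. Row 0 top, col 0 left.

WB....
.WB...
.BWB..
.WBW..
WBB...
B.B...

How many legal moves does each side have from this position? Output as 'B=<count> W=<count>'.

Answer: B=6 W=7

Derivation:
-- B to move --
(0,2): no bracket -> illegal
(1,0): flips 1 -> legal
(1,3): no bracket -> illegal
(2,0): flips 1 -> legal
(2,4): flips 1 -> legal
(3,0): flips 2 -> legal
(3,4): flips 1 -> legal
(4,3): flips 1 -> legal
(4,4): no bracket -> illegal
(5,1): no bracket -> illegal
B mobility = 6
-- W to move --
(0,2): flips 2 -> legal
(0,3): no bracket -> illegal
(1,0): no bracket -> illegal
(1,3): flips 2 -> legal
(1,4): no bracket -> illegal
(2,0): flips 1 -> legal
(2,4): flips 1 -> legal
(3,0): no bracket -> illegal
(3,4): no bracket -> illegal
(4,3): flips 2 -> legal
(5,1): flips 2 -> legal
(5,3): flips 1 -> legal
W mobility = 7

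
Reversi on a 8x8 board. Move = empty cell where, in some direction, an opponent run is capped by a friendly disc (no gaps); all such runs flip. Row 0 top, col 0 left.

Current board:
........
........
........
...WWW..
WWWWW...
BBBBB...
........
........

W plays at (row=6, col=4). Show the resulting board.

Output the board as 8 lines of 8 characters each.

Answer: ........
........
........
...WWW..
WWWWW...
BBBWW...
....W...
........

Derivation:
Place W at (6,4); scan 8 dirs for brackets.
Dir NW: opp run (5,3) capped by W -> flip
Dir N: opp run (5,4) capped by W -> flip
Dir NE: first cell '.' (not opp) -> no flip
Dir W: first cell '.' (not opp) -> no flip
Dir E: first cell '.' (not opp) -> no flip
Dir SW: first cell '.' (not opp) -> no flip
Dir S: first cell '.' (not opp) -> no flip
Dir SE: first cell '.' (not opp) -> no flip
All flips: (5,3) (5,4)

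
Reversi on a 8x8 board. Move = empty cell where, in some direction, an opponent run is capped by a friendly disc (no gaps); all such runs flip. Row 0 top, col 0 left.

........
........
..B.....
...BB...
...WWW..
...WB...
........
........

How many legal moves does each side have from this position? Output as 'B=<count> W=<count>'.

Answer: B=6 W=8

Derivation:
-- B to move --
(3,2): flips 1 -> legal
(3,5): no bracket -> illegal
(3,6): flips 1 -> legal
(4,2): no bracket -> illegal
(4,6): no bracket -> illegal
(5,2): flips 2 -> legal
(5,5): flips 1 -> legal
(5,6): flips 1 -> legal
(6,2): no bracket -> illegal
(6,3): flips 2 -> legal
(6,4): no bracket -> illegal
B mobility = 6
-- W to move --
(1,1): flips 2 -> legal
(1,2): no bracket -> illegal
(1,3): no bracket -> illegal
(2,1): no bracket -> illegal
(2,3): flips 2 -> legal
(2,4): flips 1 -> legal
(2,5): flips 1 -> legal
(3,1): no bracket -> illegal
(3,2): no bracket -> illegal
(3,5): no bracket -> illegal
(4,2): no bracket -> illegal
(5,5): flips 1 -> legal
(6,3): flips 1 -> legal
(6,4): flips 1 -> legal
(6,5): flips 1 -> legal
W mobility = 8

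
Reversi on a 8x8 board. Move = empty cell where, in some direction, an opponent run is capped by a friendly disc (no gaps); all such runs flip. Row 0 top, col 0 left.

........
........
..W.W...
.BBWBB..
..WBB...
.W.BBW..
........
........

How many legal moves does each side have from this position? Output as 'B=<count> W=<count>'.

Answer: B=9 W=9

Derivation:
-- B to move --
(1,1): flips 2 -> legal
(1,2): flips 1 -> legal
(1,3): flips 2 -> legal
(1,4): flips 1 -> legal
(1,5): no bracket -> illegal
(2,1): no bracket -> illegal
(2,3): flips 1 -> legal
(2,5): no bracket -> illegal
(4,0): no bracket -> illegal
(4,1): flips 1 -> legal
(4,5): no bracket -> illegal
(4,6): no bracket -> illegal
(5,0): no bracket -> illegal
(5,2): flips 1 -> legal
(5,6): flips 1 -> legal
(6,0): no bracket -> illegal
(6,1): no bracket -> illegal
(6,2): no bracket -> illegal
(6,4): no bracket -> illegal
(6,5): no bracket -> illegal
(6,6): flips 1 -> legal
B mobility = 9
-- W to move --
(2,0): flips 1 -> legal
(2,1): no bracket -> illegal
(2,3): no bracket -> illegal
(2,5): no bracket -> illegal
(2,6): no bracket -> illegal
(3,0): flips 2 -> legal
(3,6): flips 2 -> legal
(4,0): flips 1 -> legal
(4,1): no bracket -> illegal
(4,5): flips 2 -> legal
(4,6): flips 1 -> legal
(5,2): flips 2 -> legal
(6,2): no bracket -> illegal
(6,3): flips 2 -> legal
(6,4): flips 4 -> legal
(6,5): no bracket -> illegal
W mobility = 9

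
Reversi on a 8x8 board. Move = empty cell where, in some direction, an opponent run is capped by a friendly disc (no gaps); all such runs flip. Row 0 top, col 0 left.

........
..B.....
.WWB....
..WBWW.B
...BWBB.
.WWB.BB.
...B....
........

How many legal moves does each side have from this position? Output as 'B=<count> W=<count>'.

Answer: B=13 W=14

Derivation:
-- B to move --
(1,0): flips 2 -> legal
(1,1): flips 1 -> legal
(1,3): no bracket -> illegal
(2,0): flips 2 -> legal
(2,4): flips 1 -> legal
(2,5): flips 2 -> legal
(2,6): flips 2 -> legal
(3,0): flips 1 -> legal
(3,1): flips 1 -> legal
(3,6): flips 2 -> legal
(4,0): no bracket -> illegal
(4,1): flips 2 -> legal
(4,2): flips 2 -> legal
(5,0): flips 2 -> legal
(5,4): no bracket -> illegal
(6,0): no bracket -> illegal
(6,1): flips 1 -> legal
(6,2): no bracket -> illegal
B mobility = 13
-- W to move --
(0,1): flips 2 -> legal
(0,2): flips 1 -> legal
(0,3): flips 1 -> legal
(1,1): no bracket -> illegal
(1,3): no bracket -> illegal
(1,4): flips 1 -> legal
(2,4): flips 1 -> legal
(2,6): no bracket -> illegal
(2,7): no bracket -> illegal
(3,6): no bracket -> illegal
(4,2): flips 1 -> legal
(4,7): flips 2 -> legal
(5,4): flips 2 -> legal
(5,7): flips 1 -> legal
(6,2): flips 1 -> legal
(6,4): no bracket -> illegal
(6,5): flips 2 -> legal
(6,6): flips 1 -> legal
(6,7): flips 2 -> legal
(7,2): no bracket -> illegal
(7,3): no bracket -> illegal
(7,4): flips 1 -> legal
W mobility = 14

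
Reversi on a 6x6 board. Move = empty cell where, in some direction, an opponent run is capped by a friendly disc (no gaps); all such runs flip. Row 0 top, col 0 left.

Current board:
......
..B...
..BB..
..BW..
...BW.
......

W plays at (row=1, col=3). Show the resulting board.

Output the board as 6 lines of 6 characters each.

Answer: ......
..BW..
..BW..
..BW..
...BW.
......

Derivation:
Place W at (1,3); scan 8 dirs for brackets.
Dir NW: first cell '.' (not opp) -> no flip
Dir N: first cell '.' (not opp) -> no flip
Dir NE: first cell '.' (not opp) -> no flip
Dir W: opp run (1,2), next='.' -> no flip
Dir E: first cell '.' (not opp) -> no flip
Dir SW: opp run (2,2), next='.' -> no flip
Dir S: opp run (2,3) capped by W -> flip
Dir SE: first cell '.' (not opp) -> no flip
All flips: (2,3)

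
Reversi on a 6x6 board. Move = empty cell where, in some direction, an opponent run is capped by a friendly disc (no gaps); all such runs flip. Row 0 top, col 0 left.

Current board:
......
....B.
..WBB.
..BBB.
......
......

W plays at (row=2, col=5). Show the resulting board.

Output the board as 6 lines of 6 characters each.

Answer: ......
....B.
..WWWW
..BBB.
......
......

Derivation:
Place W at (2,5); scan 8 dirs for brackets.
Dir NW: opp run (1,4), next='.' -> no flip
Dir N: first cell '.' (not opp) -> no flip
Dir NE: edge -> no flip
Dir W: opp run (2,4) (2,3) capped by W -> flip
Dir E: edge -> no flip
Dir SW: opp run (3,4), next='.' -> no flip
Dir S: first cell '.' (not opp) -> no flip
Dir SE: edge -> no flip
All flips: (2,3) (2,4)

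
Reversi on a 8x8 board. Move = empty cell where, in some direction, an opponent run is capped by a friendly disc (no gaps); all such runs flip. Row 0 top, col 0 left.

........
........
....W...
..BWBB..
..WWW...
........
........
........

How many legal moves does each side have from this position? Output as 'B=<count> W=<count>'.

-- B to move --
(1,3): flips 1 -> legal
(1,4): flips 1 -> legal
(1,5): no bracket -> illegal
(2,2): no bracket -> illegal
(2,3): no bracket -> illegal
(2,5): no bracket -> illegal
(3,1): no bracket -> illegal
(4,1): no bracket -> illegal
(4,5): no bracket -> illegal
(5,1): no bracket -> illegal
(5,2): flips 2 -> legal
(5,3): flips 1 -> legal
(5,4): flips 2 -> legal
(5,5): no bracket -> illegal
B mobility = 5
-- W to move --
(2,1): flips 1 -> legal
(2,2): flips 1 -> legal
(2,3): no bracket -> illegal
(2,5): flips 1 -> legal
(2,6): flips 1 -> legal
(3,1): flips 1 -> legal
(3,6): flips 2 -> legal
(4,1): no bracket -> illegal
(4,5): no bracket -> illegal
(4,6): flips 1 -> legal
W mobility = 7

Answer: B=5 W=7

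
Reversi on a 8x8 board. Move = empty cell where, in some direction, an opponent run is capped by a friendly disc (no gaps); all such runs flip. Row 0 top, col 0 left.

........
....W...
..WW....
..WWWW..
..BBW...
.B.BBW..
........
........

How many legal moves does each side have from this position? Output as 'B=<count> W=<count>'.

Answer: B=8 W=7

Derivation:
-- B to move --
(0,3): no bracket -> illegal
(0,4): no bracket -> illegal
(0,5): no bracket -> illegal
(1,1): no bracket -> illegal
(1,2): flips 2 -> legal
(1,3): flips 2 -> legal
(1,5): no bracket -> illegal
(2,1): flips 1 -> legal
(2,4): flips 3 -> legal
(2,5): flips 1 -> legal
(2,6): flips 2 -> legal
(3,1): no bracket -> illegal
(3,6): no bracket -> illegal
(4,1): no bracket -> illegal
(4,5): flips 1 -> legal
(4,6): no bracket -> illegal
(5,6): flips 1 -> legal
(6,4): no bracket -> illegal
(6,5): no bracket -> illegal
(6,6): no bracket -> illegal
B mobility = 8
-- W to move --
(3,1): no bracket -> illegal
(4,0): no bracket -> illegal
(4,1): flips 2 -> legal
(4,5): no bracket -> illegal
(5,0): no bracket -> illegal
(5,2): flips 4 -> legal
(6,0): flips 2 -> legal
(6,1): no bracket -> illegal
(6,2): flips 1 -> legal
(6,3): flips 2 -> legal
(6,4): flips 1 -> legal
(6,5): flips 2 -> legal
W mobility = 7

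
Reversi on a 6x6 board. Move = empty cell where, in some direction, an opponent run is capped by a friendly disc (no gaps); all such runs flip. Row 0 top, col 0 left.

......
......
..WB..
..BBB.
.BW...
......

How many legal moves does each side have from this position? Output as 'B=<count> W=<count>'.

Answer: B=6 W=3

Derivation:
-- B to move --
(1,1): flips 1 -> legal
(1,2): flips 1 -> legal
(1,3): no bracket -> illegal
(2,1): flips 1 -> legal
(3,1): no bracket -> illegal
(4,3): flips 1 -> legal
(5,1): flips 1 -> legal
(5,2): flips 1 -> legal
(5,3): no bracket -> illegal
B mobility = 6
-- W to move --
(1,2): no bracket -> illegal
(1,3): no bracket -> illegal
(1,4): no bracket -> illegal
(2,1): no bracket -> illegal
(2,4): flips 2 -> legal
(2,5): no bracket -> illegal
(3,0): no bracket -> illegal
(3,1): no bracket -> illegal
(3,5): no bracket -> illegal
(4,0): flips 1 -> legal
(4,3): no bracket -> illegal
(4,4): flips 1 -> legal
(4,5): no bracket -> illegal
(5,0): no bracket -> illegal
(5,1): no bracket -> illegal
(5,2): no bracket -> illegal
W mobility = 3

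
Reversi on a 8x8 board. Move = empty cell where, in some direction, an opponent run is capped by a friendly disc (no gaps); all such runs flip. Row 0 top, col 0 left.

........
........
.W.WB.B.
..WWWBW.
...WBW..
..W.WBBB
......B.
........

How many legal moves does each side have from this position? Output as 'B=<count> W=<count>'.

Answer: B=8 W=7

Derivation:
-- B to move --
(1,0): no bracket -> illegal
(1,1): no bracket -> illegal
(1,2): flips 3 -> legal
(1,3): no bracket -> illegal
(1,4): no bracket -> illegal
(2,0): no bracket -> illegal
(2,2): flips 2 -> legal
(2,5): no bracket -> illegal
(2,7): no bracket -> illegal
(3,0): no bracket -> illegal
(3,1): flips 3 -> legal
(3,7): flips 1 -> legal
(4,1): no bracket -> illegal
(4,2): flips 2 -> legal
(4,6): flips 2 -> legal
(4,7): no bracket -> illegal
(5,1): no bracket -> illegal
(5,3): flips 1 -> legal
(6,1): no bracket -> illegal
(6,2): no bracket -> illegal
(6,3): no bracket -> illegal
(6,4): flips 1 -> legal
(6,5): no bracket -> illegal
B mobility = 8
-- W to move --
(1,3): no bracket -> illegal
(1,4): flips 1 -> legal
(1,5): flips 1 -> legal
(1,6): flips 1 -> legal
(1,7): no bracket -> illegal
(2,5): flips 2 -> legal
(2,7): no bracket -> illegal
(3,7): no bracket -> illegal
(4,6): no bracket -> illegal
(4,7): no bracket -> illegal
(5,3): no bracket -> illegal
(6,4): no bracket -> illegal
(6,5): flips 1 -> legal
(6,7): flips 1 -> legal
(7,5): no bracket -> illegal
(7,6): no bracket -> illegal
(7,7): flips 3 -> legal
W mobility = 7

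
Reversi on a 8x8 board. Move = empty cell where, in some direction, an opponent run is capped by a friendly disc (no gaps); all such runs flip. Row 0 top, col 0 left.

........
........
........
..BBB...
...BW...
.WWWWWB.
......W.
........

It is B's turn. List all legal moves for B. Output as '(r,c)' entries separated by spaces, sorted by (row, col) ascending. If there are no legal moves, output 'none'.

(3,5): no bracket -> illegal
(4,0): no bracket -> illegal
(4,1): no bracket -> illegal
(4,2): no bracket -> illegal
(4,5): flips 1 -> legal
(4,6): no bracket -> illegal
(5,0): flips 5 -> legal
(5,7): no bracket -> illegal
(6,0): no bracket -> illegal
(6,1): flips 1 -> legal
(6,2): no bracket -> illegal
(6,3): flips 1 -> legal
(6,4): flips 2 -> legal
(6,5): flips 1 -> legal
(6,7): no bracket -> illegal
(7,5): no bracket -> illegal
(7,6): flips 1 -> legal
(7,7): flips 3 -> legal

Answer: (4,5) (5,0) (6,1) (6,3) (6,4) (6,5) (7,6) (7,7)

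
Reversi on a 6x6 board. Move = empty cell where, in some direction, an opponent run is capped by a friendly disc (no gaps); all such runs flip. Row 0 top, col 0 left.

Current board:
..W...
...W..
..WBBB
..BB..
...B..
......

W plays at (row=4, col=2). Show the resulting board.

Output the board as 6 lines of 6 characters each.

Answer: ..W...
...W..
..WBBB
..WB..
..WB..
......

Derivation:
Place W at (4,2); scan 8 dirs for brackets.
Dir NW: first cell '.' (not opp) -> no flip
Dir N: opp run (3,2) capped by W -> flip
Dir NE: opp run (3,3) (2,4), next='.' -> no flip
Dir W: first cell '.' (not opp) -> no flip
Dir E: opp run (4,3), next='.' -> no flip
Dir SW: first cell '.' (not opp) -> no flip
Dir S: first cell '.' (not opp) -> no flip
Dir SE: first cell '.' (not opp) -> no flip
All flips: (3,2)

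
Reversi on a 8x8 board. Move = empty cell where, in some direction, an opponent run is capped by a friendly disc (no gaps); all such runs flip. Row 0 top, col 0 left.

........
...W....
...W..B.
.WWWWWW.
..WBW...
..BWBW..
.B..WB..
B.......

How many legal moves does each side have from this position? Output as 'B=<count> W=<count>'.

Answer: B=12 W=7

Derivation:
-- B to move --
(0,2): no bracket -> illegal
(0,3): flips 3 -> legal
(0,4): no bracket -> illegal
(1,2): no bracket -> illegal
(1,4): no bracket -> illegal
(2,0): no bracket -> illegal
(2,1): flips 1 -> legal
(2,2): flips 2 -> legal
(2,4): flips 2 -> legal
(2,5): flips 1 -> legal
(2,7): no bracket -> illegal
(3,0): no bracket -> illegal
(3,7): no bracket -> illegal
(4,0): no bracket -> illegal
(4,1): flips 1 -> legal
(4,5): flips 2 -> legal
(4,6): flips 1 -> legal
(4,7): no bracket -> illegal
(5,1): no bracket -> illegal
(5,6): flips 1 -> legal
(6,2): flips 3 -> legal
(6,3): flips 2 -> legal
(6,6): no bracket -> illegal
(7,3): no bracket -> illegal
(7,4): flips 1 -> legal
(7,5): no bracket -> illegal
B mobility = 12
-- W to move --
(1,5): no bracket -> illegal
(1,6): flips 1 -> legal
(1,7): flips 1 -> legal
(2,5): no bracket -> illegal
(2,7): no bracket -> illegal
(3,7): no bracket -> illegal
(4,1): no bracket -> illegal
(4,5): no bracket -> illegal
(5,0): no bracket -> illegal
(5,1): flips 1 -> legal
(5,6): no bracket -> illegal
(6,0): no bracket -> illegal
(6,2): flips 1 -> legal
(6,3): no bracket -> illegal
(6,6): flips 1 -> legal
(7,1): no bracket -> illegal
(7,2): no bracket -> illegal
(7,4): no bracket -> illegal
(7,5): flips 1 -> legal
(7,6): flips 3 -> legal
W mobility = 7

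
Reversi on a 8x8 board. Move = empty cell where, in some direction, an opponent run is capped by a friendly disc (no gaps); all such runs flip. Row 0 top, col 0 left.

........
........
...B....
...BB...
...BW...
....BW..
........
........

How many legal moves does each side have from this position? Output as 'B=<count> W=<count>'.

Answer: B=3 W=5

Derivation:
-- B to move --
(3,5): no bracket -> illegal
(4,5): flips 1 -> legal
(4,6): no bracket -> illegal
(5,3): no bracket -> illegal
(5,6): flips 1 -> legal
(6,4): no bracket -> illegal
(6,5): no bracket -> illegal
(6,6): flips 2 -> legal
B mobility = 3
-- W to move --
(1,2): no bracket -> illegal
(1,3): no bracket -> illegal
(1,4): no bracket -> illegal
(2,2): flips 1 -> legal
(2,4): flips 1 -> legal
(2,5): no bracket -> illegal
(3,2): no bracket -> illegal
(3,5): no bracket -> illegal
(4,2): flips 1 -> legal
(4,5): no bracket -> illegal
(5,2): no bracket -> illegal
(5,3): flips 1 -> legal
(6,3): no bracket -> illegal
(6,4): flips 1 -> legal
(6,5): no bracket -> illegal
W mobility = 5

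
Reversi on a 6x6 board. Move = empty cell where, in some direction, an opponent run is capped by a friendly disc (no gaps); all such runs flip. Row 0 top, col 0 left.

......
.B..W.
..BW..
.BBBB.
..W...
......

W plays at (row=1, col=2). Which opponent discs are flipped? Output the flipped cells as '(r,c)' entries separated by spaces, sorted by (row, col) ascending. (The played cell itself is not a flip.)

Answer: (2,2) (3,2)

Derivation:
Dir NW: first cell '.' (not opp) -> no flip
Dir N: first cell '.' (not opp) -> no flip
Dir NE: first cell '.' (not opp) -> no flip
Dir W: opp run (1,1), next='.' -> no flip
Dir E: first cell '.' (not opp) -> no flip
Dir SW: first cell '.' (not opp) -> no flip
Dir S: opp run (2,2) (3,2) capped by W -> flip
Dir SE: first cell 'W' (not opp) -> no flip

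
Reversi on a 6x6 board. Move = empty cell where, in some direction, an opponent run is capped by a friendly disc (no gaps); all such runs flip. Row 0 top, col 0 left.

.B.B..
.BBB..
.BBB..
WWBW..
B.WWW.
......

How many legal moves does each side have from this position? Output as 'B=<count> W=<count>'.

Answer: B=7 W=5

Derivation:
-- B to move --
(2,0): flips 1 -> legal
(2,4): no bracket -> illegal
(3,4): flips 1 -> legal
(3,5): no bracket -> illegal
(4,1): flips 1 -> legal
(4,5): no bracket -> illegal
(5,1): no bracket -> illegal
(5,2): flips 1 -> legal
(5,3): flips 2 -> legal
(5,4): flips 1 -> legal
(5,5): flips 2 -> legal
B mobility = 7
-- W to move --
(0,0): flips 2 -> legal
(0,2): flips 3 -> legal
(0,4): flips 2 -> legal
(1,0): flips 2 -> legal
(1,4): no bracket -> illegal
(2,0): no bracket -> illegal
(2,4): no bracket -> illegal
(3,4): no bracket -> illegal
(4,1): no bracket -> illegal
(5,0): flips 1 -> legal
(5,1): no bracket -> illegal
W mobility = 5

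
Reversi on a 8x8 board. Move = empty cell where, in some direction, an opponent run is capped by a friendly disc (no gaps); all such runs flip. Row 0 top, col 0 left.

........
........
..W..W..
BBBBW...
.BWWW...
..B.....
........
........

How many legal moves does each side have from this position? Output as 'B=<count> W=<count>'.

-- B to move --
(1,1): flips 1 -> legal
(1,2): flips 1 -> legal
(1,3): flips 1 -> legal
(1,4): no bracket -> illegal
(1,5): no bracket -> illegal
(1,6): flips 3 -> legal
(2,1): no bracket -> illegal
(2,3): no bracket -> illegal
(2,4): no bracket -> illegal
(2,6): no bracket -> illegal
(3,5): flips 1 -> legal
(3,6): no bracket -> illegal
(4,5): flips 3 -> legal
(5,1): flips 1 -> legal
(5,3): flips 2 -> legal
(5,4): flips 1 -> legal
(5,5): flips 1 -> legal
B mobility = 10
-- W to move --
(2,0): flips 1 -> legal
(2,1): flips 1 -> legal
(2,3): flips 1 -> legal
(2,4): flips 1 -> legal
(4,0): flips 2 -> legal
(5,0): no bracket -> illegal
(5,1): no bracket -> illegal
(5,3): no bracket -> illegal
(6,1): flips 1 -> legal
(6,2): flips 1 -> legal
(6,3): no bracket -> illegal
W mobility = 7

Answer: B=10 W=7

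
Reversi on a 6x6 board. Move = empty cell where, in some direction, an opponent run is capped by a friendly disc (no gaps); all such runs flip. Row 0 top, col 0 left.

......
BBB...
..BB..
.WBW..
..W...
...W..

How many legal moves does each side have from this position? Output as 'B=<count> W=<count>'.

-- B to move --
(2,0): no bracket -> illegal
(2,1): no bracket -> illegal
(2,4): no bracket -> illegal
(3,0): flips 1 -> legal
(3,4): flips 1 -> legal
(4,0): flips 1 -> legal
(4,1): no bracket -> illegal
(4,3): flips 1 -> legal
(4,4): flips 1 -> legal
(5,1): no bracket -> illegal
(5,2): flips 1 -> legal
(5,4): no bracket -> illegal
B mobility = 6
-- W to move --
(0,0): flips 2 -> legal
(0,1): no bracket -> illegal
(0,2): flips 3 -> legal
(0,3): no bracket -> illegal
(1,3): flips 2 -> legal
(1,4): no bracket -> illegal
(2,0): no bracket -> illegal
(2,1): no bracket -> illegal
(2,4): no bracket -> illegal
(3,4): no bracket -> illegal
(4,1): no bracket -> illegal
(4,3): no bracket -> illegal
W mobility = 3

Answer: B=6 W=3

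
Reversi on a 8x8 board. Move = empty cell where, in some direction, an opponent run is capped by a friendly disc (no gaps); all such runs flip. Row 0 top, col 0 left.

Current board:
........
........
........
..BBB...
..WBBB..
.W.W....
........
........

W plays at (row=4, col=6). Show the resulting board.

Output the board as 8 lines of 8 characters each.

Place W at (4,6); scan 8 dirs for brackets.
Dir NW: first cell '.' (not opp) -> no flip
Dir N: first cell '.' (not opp) -> no flip
Dir NE: first cell '.' (not opp) -> no flip
Dir W: opp run (4,5) (4,4) (4,3) capped by W -> flip
Dir E: first cell '.' (not opp) -> no flip
Dir SW: first cell '.' (not opp) -> no flip
Dir S: first cell '.' (not opp) -> no flip
Dir SE: first cell '.' (not opp) -> no flip
All flips: (4,3) (4,4) (4,5)

Answer: ........
........
........
..BBB...
..WWWWW.
.W.W....
........
........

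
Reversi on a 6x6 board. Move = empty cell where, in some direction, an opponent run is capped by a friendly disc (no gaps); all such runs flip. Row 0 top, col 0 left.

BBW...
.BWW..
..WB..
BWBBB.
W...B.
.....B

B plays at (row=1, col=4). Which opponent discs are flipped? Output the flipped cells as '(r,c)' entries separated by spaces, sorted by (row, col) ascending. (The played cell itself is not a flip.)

Answer: (1,2) (1,3)

Derivation:
Dir NW: first cell '.' (not opp) -> no flip
Dir N: first cell '.' (not opp) -> no flip
Dir NE: first cell '.' (not opp) -> no flip
Dir W: opp run (1,3) (1,2) capped by B -> flip
Dir E: first cell '.' (not opp) -> no flip
Dir SW: first cell 'B' (not opp) -> no flip
Dir S: first cell '.' (not opp) -> no flip
Dir SE: first cell '.' (not opp) -> no flip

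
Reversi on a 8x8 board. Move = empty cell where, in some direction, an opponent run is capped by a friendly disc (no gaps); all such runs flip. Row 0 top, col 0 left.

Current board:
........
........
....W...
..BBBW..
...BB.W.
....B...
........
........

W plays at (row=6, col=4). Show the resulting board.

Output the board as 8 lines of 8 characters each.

Answer: ........
........
....W...
..BBWW..
...BW.W.
....W...
....W...
........

Derivation:
Place W at (6,4); scan 8 dirs for brackets.
Dir NW: first cell '.' (not opp) -> no flip
Dir N: opp run (5,4) (4,4) (3,4) capped by W -> flip
Dir NE: first cell '.' (not opp) -> no flip
Dir W: first cell '.' (not opp) -> no flip
Dir E: first cell '.' (not opp) -> no flip
Dir SW: first cell '.' (not opp) -> no flip
Dir S: first cell '.' (not opp) -> no flip
Dir SE: first cell '.' (not opp) -> no flip
All flips: (3,4) (4,4) (5,4)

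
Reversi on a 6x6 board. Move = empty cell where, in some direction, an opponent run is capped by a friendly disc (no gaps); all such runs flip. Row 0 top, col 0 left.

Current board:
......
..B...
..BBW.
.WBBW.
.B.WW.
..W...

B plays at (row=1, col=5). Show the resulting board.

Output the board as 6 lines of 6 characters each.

Answer: ......
..B..B
..BBB.
.WBBW.
.B.WW.
..W...

Derivation:
Place B at (1,5); scan 8 dirs for brackets.
Dir NW: first cell '.' (not opp) -> no flip
Dir N: first cell '.' (not opp) -> no flip
Dir NE: edge -> no flip
Dir W: first cell '.' (not opp) -> no flip
Dir E: edge -> no flip
Dir SW: opp run (2,4) capped by B -> flip
Dir S: first cell '.' (not opp) -> no flip
Dir SE: edge -> no flip
All flips: (2,4)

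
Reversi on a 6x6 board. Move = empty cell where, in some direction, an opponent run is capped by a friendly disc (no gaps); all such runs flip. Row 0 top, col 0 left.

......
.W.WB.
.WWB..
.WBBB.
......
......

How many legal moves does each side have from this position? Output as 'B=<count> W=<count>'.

-- B to move --
(0,0): flips 2 -> legal
(0,1): no bracket -> illegal
(0,2): no bracket -> illegal
(0,3): flips 1 -> legal
(0,4): no bracket -> illegal
(1,0): flips 1 -> legal
(1,2): flips 2 -> legal
(2,0): flips 2 -> legal
(2,4): no bracket -> illegal
(3,0): flips 1 -> legal
(4,0): no bracket -> illegal
(4,1): no bracket -> illegal
(4,2): no bracket -> illegal
B mobility = 6
-- W to move --
(0,3): no bracket -> illegal
(0,4): no bracket -> illegal
(0,5): no bracket -> illegal
(1,2): no bracket -> illegal
(1,5): flips 1 -> legal
(2,4): flips 1 -> legal
(2,5): no bracket -> illegal
(3,5): flips 3 -> legal
(4,1): no bracket -> illegal
(4,2): flips 1 -> legal
(4,3): flips 3 -> legal
(4,4): flips 1 -> legal
(4,5): no bracket -> illegal
W mobility = 6

Answer: B=6 W=6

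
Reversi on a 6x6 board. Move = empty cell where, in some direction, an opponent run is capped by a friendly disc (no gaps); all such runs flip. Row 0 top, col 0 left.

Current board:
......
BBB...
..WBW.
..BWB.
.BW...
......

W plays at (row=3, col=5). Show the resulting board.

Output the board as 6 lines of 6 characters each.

Place W at (3,5); scan 8 dirs for brackets.
Dir NW: first cell 'W' (not opp) -> no flip
Dir N: first cell '.' (not opp) -> no flip
Dir NE: edge -> no flip
Dir W: opp run (3,4) capped by W -> flip
Dir E: edge -> no flip
Dir SW: first cell '.' (not opp) -> no flip
Dir S: first cell '.' (not opp) -> no flip
Dir SE: edge -> no flip
All flips: (3,4)

Answer: ......
BBB...
..WBW.
..BWWW
.BW...
......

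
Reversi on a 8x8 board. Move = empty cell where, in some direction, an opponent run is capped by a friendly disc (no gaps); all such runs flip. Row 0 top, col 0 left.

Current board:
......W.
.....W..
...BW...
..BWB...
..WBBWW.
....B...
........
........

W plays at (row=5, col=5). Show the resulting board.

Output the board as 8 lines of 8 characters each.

Answer: ......W.
.....W..
...BW...
..BWB...
..WBWWW.
....BW..
........
........

Derivation:
Place W at (5,5); scan 8 dirs for brackets.
Dir NW: opp run (4,4) capped by W -> flip
Dir N: first cell 'W' (not opp) -> no flip
Dir NE: first cell 'W' (not opp) -> no flip
Dir W: opp run (5,4), next='.' -> no flip
Dir E: first cell '.' (not opp) -> no flip
Dir SW: first cell '.' (not opp) -> no flip
Dir S: first cell '.' (not opp) -> no flip
Dir SE: first cell '.' (not opp) -> no flip
All flips: (4,4)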